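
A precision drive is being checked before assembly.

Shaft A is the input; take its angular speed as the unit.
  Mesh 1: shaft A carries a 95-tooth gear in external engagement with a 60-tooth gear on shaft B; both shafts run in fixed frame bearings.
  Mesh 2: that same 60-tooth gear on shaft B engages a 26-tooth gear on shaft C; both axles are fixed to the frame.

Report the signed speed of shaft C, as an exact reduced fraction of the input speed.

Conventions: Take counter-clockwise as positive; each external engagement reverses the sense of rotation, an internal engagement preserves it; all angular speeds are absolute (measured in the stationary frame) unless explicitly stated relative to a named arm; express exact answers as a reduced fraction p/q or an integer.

95/26

2-mesh fixed-axis compound train (all bearings frame-fixed)
mesh 1 [95T→60T]: |ω|/ω_in = 1×95/60 = 19/12, sense flips to −
mesh 2 [60T→26T]: |ω|/ω_in = (19/12)×60/26 = 95/26, sense flips to +
signed output speed (× input speed) = 95/26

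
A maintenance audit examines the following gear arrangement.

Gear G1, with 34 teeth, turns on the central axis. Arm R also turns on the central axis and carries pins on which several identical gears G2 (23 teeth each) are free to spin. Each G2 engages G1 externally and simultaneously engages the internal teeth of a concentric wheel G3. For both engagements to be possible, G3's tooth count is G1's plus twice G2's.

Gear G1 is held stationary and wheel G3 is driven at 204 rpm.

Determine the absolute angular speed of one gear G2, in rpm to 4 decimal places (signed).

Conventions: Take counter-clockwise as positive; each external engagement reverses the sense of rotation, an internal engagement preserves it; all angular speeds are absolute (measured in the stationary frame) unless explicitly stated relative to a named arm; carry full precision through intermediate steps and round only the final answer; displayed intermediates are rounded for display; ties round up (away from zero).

+354.7826 rpm

class = planetary set [G3 = 34+2·23 = 80; Willis about the carrier]
normalise by the input: solve with ω_ring = 1, then scale by 204 rpm
ring teeth: 34 + 2·23 = 80
34(ω_sun−ω_arm) = −80(ω_ring−ω_arm),  ω_sun = 0, ω_ring = 1
34(0−ω_arm) = −80(1−ω_arm)  ⇒  114·ω_arm = 80  ⇒  ω_arm = 40/57
sun–planet mesh: 34·(0−40/57) = −23·(ω_p−ω_arm)  ⇒  ω_p−ω_arm = 1360/1311
ω_p = 40/57 + 1360/1311 = 40/23
scale: ω_p = 40/23 × 204 rpm = +354.7826 rpm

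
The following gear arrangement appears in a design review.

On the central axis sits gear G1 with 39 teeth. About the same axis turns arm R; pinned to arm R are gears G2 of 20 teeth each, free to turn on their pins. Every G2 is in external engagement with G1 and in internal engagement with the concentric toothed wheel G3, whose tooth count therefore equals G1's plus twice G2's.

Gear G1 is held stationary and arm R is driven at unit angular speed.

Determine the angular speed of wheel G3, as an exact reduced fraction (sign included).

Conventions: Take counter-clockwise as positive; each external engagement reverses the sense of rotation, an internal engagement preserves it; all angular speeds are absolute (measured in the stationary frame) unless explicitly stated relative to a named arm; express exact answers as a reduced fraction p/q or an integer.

planetary set (39T centre, 20T on arm, 79T internal) — Willis relation
ring teeth: 39 + 2·20 = 79
39(ω_sun−ω_arm) = −79(ω_ring−ω_arm),  ω_sun = 0, ω_arm = 1
ω_ring = 1 − (39/79)(0−1) = 118/79
exact speed ratio = 118/79

118/79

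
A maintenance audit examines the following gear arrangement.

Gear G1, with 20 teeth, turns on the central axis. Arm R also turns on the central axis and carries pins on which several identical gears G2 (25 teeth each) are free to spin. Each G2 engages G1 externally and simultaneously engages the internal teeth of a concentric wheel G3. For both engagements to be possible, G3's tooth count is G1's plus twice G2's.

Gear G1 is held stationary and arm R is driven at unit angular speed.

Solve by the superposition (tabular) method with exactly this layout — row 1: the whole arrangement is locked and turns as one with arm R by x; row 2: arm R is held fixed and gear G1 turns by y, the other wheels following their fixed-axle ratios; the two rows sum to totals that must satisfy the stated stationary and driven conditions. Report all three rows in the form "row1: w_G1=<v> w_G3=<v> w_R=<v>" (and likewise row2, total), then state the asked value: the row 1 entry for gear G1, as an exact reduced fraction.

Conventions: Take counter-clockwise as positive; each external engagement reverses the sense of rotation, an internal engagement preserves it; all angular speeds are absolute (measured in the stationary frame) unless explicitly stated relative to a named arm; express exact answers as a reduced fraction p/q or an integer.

class = planetary set [G3 = 20+2·25 = 70; Willis about the carrier]
row 1: whole set turns with the arm by x
row 2: sun turns y, ring = −(20/70)·y, arm 0
boundary: total ω_sun = x + y = 0 and total ω_arm = x = 1  ⇒  y = -1, x = 1
row 2 ring = −(20/70)·(-1) = 2/7
totals (row 1 + row 2): sun 1 + (-1) = 0, ring 1 + 2/7 = 9/7, arm 1 + 0 = 1
asked cell (row1, sun) = 1

row1: w_G1=1 w_G3=1 w_R=1
row2: w_G1=-1 w_G3=2/7 w_R=0
total: w_G1=0 w_G3=9/7 w_R=1
asked value: 1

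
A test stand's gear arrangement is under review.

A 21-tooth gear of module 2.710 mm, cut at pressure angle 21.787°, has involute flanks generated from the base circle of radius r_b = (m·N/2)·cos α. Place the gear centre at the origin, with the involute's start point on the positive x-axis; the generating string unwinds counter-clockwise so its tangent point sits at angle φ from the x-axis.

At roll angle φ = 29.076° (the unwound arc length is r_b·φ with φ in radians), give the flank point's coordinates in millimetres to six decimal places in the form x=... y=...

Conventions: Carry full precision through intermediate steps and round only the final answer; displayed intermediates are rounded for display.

x=29.608790 y=1.121663

class = single-mesh tooth geometry [base-circle involute, m = 2.710, 21T]
pitch radius r_p = m·N/2 = 2.710·21/2 = 28.455000
base radius r_b = r_p·cos α = 28.455000·cos 21.787° = 26.422461
roll angle φ = 29.076° = 0.50747193 rad
x = r_b·(cos φ + φ·sin φ) = 29.608790
y = r_b·(sin φ − φ·cos φ) = 1.121663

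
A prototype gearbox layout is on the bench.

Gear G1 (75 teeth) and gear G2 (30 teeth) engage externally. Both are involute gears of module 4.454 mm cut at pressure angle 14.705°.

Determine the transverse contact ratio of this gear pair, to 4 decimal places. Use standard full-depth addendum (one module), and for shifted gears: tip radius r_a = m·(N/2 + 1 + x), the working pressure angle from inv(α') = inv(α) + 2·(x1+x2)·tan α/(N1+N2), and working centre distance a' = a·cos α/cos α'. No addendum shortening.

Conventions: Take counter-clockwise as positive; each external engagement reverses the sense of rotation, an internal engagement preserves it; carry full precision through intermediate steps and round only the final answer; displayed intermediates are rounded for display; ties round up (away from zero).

single-mesh involute tooth geometry (75T engaging 30T at module 4.454)
base radii: r_b1 = 161.554197, r_b2 = 64.621679
tip radii: r_a1 = 171.479000, r_a2 = 71.264000
no profile shift: α' = α, a' = a
action lengths: √(r_a1²−r_b1²) = 57.491641, √(r_a2²−r_b2²) = 30.043241
base pitch p_b = π·m·cos α = 13.534333
CR = (57.491641 + 30.043241 − 233.835000·sin 14.70500°)/13.534333 = 2.081939
contact ratio ≈ 2.0819

2.0819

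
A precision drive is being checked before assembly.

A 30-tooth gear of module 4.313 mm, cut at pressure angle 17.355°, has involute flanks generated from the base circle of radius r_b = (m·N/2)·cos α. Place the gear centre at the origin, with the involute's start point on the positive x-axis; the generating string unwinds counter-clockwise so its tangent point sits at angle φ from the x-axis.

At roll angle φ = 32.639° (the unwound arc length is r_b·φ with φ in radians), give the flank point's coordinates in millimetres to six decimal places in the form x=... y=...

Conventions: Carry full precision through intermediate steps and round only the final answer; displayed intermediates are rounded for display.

single-mesh involute tooth geometry (30T wheel at module 4.313)
pitch radius r_p = m·N/2 = 4.313·30/2 = 64.695000
base radius r_b = r_p·cos α = 64.695000·cos 17.355° = 61.749754
roll angle φ = 32.639° = 0.56965801 rad
x = r_b·(cos φ + φ·sin φ) = 70.970669
y = r_b·(sin φ − φ·cos φ) = 3.682963

x=70.970669 y=3.682963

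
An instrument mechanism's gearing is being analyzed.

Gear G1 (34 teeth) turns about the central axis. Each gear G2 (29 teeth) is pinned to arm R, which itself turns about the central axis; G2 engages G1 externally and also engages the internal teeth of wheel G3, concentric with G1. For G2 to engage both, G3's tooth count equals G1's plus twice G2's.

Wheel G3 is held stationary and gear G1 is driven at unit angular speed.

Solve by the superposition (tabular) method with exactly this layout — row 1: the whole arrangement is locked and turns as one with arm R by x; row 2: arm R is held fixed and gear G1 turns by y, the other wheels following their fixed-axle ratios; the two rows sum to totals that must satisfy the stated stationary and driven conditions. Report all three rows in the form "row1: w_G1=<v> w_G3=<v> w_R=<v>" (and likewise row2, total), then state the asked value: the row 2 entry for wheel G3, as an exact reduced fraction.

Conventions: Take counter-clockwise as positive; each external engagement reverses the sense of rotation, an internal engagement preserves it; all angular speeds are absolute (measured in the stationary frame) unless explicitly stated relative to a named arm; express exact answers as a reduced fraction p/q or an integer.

topology: planetary set — G1 34T / G2 29T / G3 92T, arm = carrier (Willis)
superposition row 1 [locked train]: every member turns x
row 2: sun turns y, ring = −(34/92)·y, arm 0
boundary: total ω_ring = x − (34/92)·y = 0 and total ω_sun = x + y = 1  ⇒  y = 46/63, x = 17/63
row 2 ring = −(34/92)·46/63 = -17/63
totals (row 1 + row 2): sun 17/63 + 46/63 = 1, ring 17/63 + (-17/63) = 0, arm 17/63 + 0 = 17/63
asked cell (row2, ring) = -17/63

row1: w_G1=17/63 w_G3=17/63 w_R=17/63
row2: w_G1=46/63 w_G3=-17/63 w_R=0
total: w_G1=1 w_G3=0 w_R=17/63
asked value: -17/63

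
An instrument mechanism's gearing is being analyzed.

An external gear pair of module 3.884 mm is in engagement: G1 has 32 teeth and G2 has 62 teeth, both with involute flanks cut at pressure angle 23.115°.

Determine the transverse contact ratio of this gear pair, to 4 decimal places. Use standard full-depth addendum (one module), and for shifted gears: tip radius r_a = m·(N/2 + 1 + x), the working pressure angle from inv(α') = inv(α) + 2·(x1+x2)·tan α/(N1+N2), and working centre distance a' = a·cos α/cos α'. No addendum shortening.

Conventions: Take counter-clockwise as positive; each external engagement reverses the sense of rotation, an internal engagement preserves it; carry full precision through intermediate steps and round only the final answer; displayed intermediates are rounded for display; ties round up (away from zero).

single-mesh involute tooth geometry (32T engaging 62T at module 3.884)
base radii: r_b1 = 57.155002, r_b2 = 110.737817
tip radii: r_a1 = 66.028000, r_a2 = 124.288000
no profile shift: α' = α, a' = a
action lengths: √(r_a1²−r_b1²) = 33.060589, √(r_a2²−r_b2²) = 56.432640
base pitch p_b = π·m·cos α = 11.222358
CR = (33.060589 + 56.432640 − 182.548000·sin 23.11500°)/11.222358 = 1.588696
contact ratio ≈ 1.5887

1.5887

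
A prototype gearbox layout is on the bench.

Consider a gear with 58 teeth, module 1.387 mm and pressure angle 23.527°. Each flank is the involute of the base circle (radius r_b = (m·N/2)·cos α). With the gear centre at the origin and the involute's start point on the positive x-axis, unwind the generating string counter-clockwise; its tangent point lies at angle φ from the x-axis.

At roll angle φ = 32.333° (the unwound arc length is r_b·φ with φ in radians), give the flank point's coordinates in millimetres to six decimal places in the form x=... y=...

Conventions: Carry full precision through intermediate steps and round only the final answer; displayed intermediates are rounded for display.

single-mesh involute tooth geometry (58T wheel at module 1.387)
pitch radius r_p = m·N/2 = 1.387·58/2 = 40.223000
base radius r_b = r_p·cos α = 40.223000·cos 23.527° = 36.879345
roll angle φ = 32.333° = 0.56431731 rad
x = r_b·(cos φ + φ·sin φ) = 42.292233
y = r_b·(sin φ − φ·cos φ) = 2.139628

x=42.292233 y=2.139628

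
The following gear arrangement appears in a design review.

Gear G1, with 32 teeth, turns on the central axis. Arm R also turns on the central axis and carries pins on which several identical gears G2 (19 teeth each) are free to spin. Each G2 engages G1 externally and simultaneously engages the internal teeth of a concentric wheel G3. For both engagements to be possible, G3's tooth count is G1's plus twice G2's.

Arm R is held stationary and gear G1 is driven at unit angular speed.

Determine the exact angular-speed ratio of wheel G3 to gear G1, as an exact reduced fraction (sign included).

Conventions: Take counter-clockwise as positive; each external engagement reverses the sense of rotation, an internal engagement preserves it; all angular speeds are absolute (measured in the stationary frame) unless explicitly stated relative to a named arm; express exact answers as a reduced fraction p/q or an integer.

-16/35

class = planetary set [G3 = 32+2·19 = 70; Willis about the carrier]
ring teeth: 32 + 2·19 = 70
32(ω_sun−ω_arm) = −70(ω_ring−ω_arm),  ω_arm = 0, ω_sun = 1
ω_ring = 0 − (32/70)(1−0) = -16/35
ω_out/ω_in = -16/35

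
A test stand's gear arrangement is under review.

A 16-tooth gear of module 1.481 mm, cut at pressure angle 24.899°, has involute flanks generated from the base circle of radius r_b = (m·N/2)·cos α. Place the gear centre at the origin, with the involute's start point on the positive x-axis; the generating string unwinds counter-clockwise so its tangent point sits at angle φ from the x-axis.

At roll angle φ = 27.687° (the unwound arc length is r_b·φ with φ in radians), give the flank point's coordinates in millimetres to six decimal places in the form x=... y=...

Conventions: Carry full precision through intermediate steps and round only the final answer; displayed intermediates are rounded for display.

x=11.929180 y=0.394857

single-mesh involute tooth geometry (16T wheel at module 1.481)
pitch radius r_p = m·N/2 = 1.481·16/2 = 11.848000
base radius r_b = r_p·cos α = 11.848000·cos 24.899° = 10.746745
roll angle φ = 27.687° = 0.48322931 rad
x = r_b·(cos φ + φ·sin φ) = 11.929180
y = r_b·(sin φ − φ·cos φ) = 0.394857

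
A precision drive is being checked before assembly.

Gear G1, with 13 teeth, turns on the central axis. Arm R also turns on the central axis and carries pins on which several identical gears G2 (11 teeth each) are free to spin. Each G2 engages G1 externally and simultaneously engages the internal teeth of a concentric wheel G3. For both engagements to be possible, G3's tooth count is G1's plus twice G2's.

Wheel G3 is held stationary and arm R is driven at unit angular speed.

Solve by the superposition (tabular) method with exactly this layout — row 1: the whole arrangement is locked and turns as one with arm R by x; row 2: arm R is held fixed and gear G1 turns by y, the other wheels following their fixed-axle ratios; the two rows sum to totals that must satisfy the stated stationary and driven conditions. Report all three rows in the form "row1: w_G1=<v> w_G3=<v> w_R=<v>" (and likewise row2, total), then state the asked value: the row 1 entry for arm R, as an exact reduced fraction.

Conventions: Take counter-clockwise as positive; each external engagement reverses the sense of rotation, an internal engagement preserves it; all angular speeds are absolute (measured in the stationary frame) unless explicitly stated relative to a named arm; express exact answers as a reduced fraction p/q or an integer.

topology: planetary set — G1 13T / G2 11T / G3 35T, arm = carrier (Willis)
row 1 (train locked, turned with arm): all members turn x
row 2: sun turns y, ring = −(13/35)·y, arm 0
boundary: total ω_ring = x − (13/35)·y = 0 and total ω_arm = x = 1  ⇒  y = 35/13, x = 1
row 2 ring = −(13/35)·35/13 = -1
totals (row 1 + row 2): sun 1 + 35/13 = 48/13, ring 1 + (-1) = 0, arm 1 + 0 = 1
asked cell (row1, arm) = 1

row1: w_G1=1 w_G3=1 w_R=1
row2: w_G1=35/13 w_G3=-1 w_R=0
total: w_G1=48/13 w_G3=0 w_R=1
asked value: 1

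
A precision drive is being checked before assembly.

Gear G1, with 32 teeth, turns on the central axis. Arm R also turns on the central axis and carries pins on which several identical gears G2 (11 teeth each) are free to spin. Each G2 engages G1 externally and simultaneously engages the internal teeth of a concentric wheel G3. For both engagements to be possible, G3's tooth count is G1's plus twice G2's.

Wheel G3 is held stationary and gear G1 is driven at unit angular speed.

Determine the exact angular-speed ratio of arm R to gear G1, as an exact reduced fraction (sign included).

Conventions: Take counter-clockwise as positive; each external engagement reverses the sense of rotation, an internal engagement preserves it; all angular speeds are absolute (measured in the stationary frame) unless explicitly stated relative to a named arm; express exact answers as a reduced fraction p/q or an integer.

16/43

recognized (axles ride arm R): planetary set, 32/11/54 teeth
ring teeth: 32 + 2·11 = 54
32(ω_sun−ω_arm) = −54(ω_ring−ω_arm),  ω_ring = 0, ω_sun = 1
32(1−ω_arm) = −54(0−ω_arm)  ⇒  86·ω_arm = 32  ⇒  ω_arm = 16/43
ω_out/ω_in = 16/43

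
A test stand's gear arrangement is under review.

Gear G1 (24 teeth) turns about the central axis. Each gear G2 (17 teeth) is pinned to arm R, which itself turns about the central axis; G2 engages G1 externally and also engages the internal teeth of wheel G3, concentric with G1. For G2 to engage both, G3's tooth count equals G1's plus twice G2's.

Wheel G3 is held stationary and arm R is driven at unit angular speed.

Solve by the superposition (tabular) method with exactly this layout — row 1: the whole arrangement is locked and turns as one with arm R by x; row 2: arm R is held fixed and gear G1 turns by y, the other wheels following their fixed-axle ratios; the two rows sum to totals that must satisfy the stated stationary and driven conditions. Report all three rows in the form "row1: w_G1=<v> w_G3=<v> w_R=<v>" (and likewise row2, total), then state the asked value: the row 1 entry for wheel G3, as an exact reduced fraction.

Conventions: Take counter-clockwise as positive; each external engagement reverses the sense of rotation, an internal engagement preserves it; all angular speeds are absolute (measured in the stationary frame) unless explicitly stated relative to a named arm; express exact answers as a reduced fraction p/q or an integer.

recognized (axles ride arm R): planetary set, 24/17/58 teeth
row 1 (train locked, turned with arm): all members turn x
superposition row 2 [arm held]: sun y, ring −(24/58)·y, arm 0
boundary: total ω_ring = x − (24/58)·y = 0 and total ω_arm = x = 1  ⇒  y = 29/12, x = 1
row 2 ring = −(24/58)·29/12 = -1
totals (row 1 + row 2): sun 1 + 29/12 = 41/12, ring 1 + (-1) = 0, arm 1 + 0 = 1
asked cell (row1, ring) = 1

row1: w_G1=1 w_G3=1 w_R=1
row2: w_G1=29/12 w_G3=-1 w_R=0
total: w_G1=41/12 w_G3=0 w_R=1
asked value: 1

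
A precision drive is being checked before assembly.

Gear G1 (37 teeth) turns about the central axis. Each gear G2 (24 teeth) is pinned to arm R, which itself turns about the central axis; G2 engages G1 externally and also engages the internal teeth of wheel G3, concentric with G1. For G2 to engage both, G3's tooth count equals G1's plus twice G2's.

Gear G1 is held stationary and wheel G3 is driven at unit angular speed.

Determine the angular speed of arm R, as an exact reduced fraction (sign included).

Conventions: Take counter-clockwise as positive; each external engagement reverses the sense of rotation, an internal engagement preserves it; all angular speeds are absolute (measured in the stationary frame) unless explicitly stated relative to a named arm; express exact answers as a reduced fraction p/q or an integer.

85/122

class = planetary set [G3 = 37+2·24 = 85; Willis about the carrier]
ring teeth: 37 + 2·24 = 85
37(ω_sun−ω_arm) = −85(ω_ring−ω_arm),  ω_sun = 0, ω_ring = 1
37(0−ω_arm) = −85(1−ω_arm)  ⇒  122·ω_arm = 85  ⇒  ω_arm = 85/122
exact speed ratio = 85/122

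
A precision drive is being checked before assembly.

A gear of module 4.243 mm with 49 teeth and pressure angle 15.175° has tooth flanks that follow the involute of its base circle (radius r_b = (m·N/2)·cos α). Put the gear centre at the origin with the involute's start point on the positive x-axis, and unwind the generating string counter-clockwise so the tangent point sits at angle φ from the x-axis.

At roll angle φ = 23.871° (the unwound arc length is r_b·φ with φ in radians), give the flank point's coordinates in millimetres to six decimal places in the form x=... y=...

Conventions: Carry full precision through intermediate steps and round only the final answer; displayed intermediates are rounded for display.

x=108.661952 y=2.376790

single-mesh involute tooth geometry (49T wheel at module 4.243)
pitch radius r_p = m·N/2 = 4.243·49/2 = 103.953500
base radius r_b = r_p·cos α = 103.953500·cos 15.175° = 100.328725
roll angle φ = 23.871° = 0.41662755 rad
x = r_b·(cos φ + φ·sin φ) = 108.661952
y = r_b·(sin φ − φ·cos φ) = 2.376790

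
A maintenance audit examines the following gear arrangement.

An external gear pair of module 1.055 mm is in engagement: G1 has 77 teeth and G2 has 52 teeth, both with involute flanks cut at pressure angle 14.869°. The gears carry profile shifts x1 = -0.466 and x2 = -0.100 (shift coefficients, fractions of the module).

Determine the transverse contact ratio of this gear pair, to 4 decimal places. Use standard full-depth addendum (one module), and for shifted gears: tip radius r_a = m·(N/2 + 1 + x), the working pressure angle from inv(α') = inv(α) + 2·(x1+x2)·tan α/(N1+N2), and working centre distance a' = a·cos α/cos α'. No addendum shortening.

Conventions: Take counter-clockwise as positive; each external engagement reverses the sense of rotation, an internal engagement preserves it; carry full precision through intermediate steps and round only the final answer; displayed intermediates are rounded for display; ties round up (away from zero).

2.4365

class = single-mesh tooth geometry [involute pair 77T × 52T, m = 1.055]
base radii: r_b1 = 39.257425, r_b2 = 26.511508
tip radii: r_a1 = 41.180870, r_a2 = 28.379500
inv(α') = inv(14.869°) + 2·(-0.466-0.100)·tan α/(77+52) = 0.00365733  ⇒  α' = 12.64835°
a' = a·cos α / cos α' = 68.0475·cos 14.869°/cos 12.64835° = 67.404689
action lengths: √(r_a1²−r_b1²) = 12.438593, √(r_a2²−r_b2²) = 10.126004
base pitch p_b = π·m·cos α = 3.203398
CR = (12.438593 + 10.126004 − 67.404689·sin 12.64835°)/3.203398 = 2.436541
contact ratio ≈ 2.4365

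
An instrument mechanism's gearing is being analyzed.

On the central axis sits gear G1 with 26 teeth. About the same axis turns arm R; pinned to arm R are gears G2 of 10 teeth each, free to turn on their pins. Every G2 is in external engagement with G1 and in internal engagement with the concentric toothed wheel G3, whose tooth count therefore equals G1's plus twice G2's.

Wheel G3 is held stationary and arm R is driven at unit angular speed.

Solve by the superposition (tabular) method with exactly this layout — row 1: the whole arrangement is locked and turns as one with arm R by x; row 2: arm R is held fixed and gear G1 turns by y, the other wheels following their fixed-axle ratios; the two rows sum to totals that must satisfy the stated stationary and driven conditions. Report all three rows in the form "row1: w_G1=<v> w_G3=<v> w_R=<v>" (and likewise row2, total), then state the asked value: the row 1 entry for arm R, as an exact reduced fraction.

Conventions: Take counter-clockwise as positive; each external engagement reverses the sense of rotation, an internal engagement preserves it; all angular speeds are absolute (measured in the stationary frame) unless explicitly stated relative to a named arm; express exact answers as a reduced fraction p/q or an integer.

class = planetary set [G3 = 26+2·10 = 46; Willis about the carrier]
row 1: whole set turns with the arm by x
row 2 (arm held, sun turns y): ω_ring = −(26/46)·y, ω_arm = 0
boundary: total ω_ring = x − (26/46)·y = 0 and total ω_arm = x = 1  ⇒  y = 23/13, x = 1
row 2 ring = −(26/46)·23/13 = -1
totals (row 1 + row 2): sun 1 + 23/13 = 36/13, ring 1 + (-1) = 0, arm 1 + 0 = 1
asked cell (row1, arm) = 1

row1: w_G1=1 w_G3=1 w_R=1
row2: w_G1=23/13 w_G3=-1 w_R=0
total: w_G1=36/13 w_G3=0 w_R=1
asked value: 1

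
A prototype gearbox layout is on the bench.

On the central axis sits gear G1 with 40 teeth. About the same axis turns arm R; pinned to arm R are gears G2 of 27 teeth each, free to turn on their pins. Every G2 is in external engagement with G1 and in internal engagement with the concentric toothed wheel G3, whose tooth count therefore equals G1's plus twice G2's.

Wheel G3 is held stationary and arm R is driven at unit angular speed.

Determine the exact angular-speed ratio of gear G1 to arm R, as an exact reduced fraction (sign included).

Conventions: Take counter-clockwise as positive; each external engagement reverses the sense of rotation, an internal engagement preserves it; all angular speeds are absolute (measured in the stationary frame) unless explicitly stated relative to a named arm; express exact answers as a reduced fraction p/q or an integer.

67/20

class = planetary set [G3 = 40+2·27 = 94; Willis about the carrier]
ring teeth: 40 + 2·27 = 94
40(ω_sun−ω_arm) = −94(ω_ring−ω_arm),  ω_ring = 0, ω_arm = 1
ω_sun = 1 − (94/40)(0−1) = 67/20
ω_out/ω_in = 67/20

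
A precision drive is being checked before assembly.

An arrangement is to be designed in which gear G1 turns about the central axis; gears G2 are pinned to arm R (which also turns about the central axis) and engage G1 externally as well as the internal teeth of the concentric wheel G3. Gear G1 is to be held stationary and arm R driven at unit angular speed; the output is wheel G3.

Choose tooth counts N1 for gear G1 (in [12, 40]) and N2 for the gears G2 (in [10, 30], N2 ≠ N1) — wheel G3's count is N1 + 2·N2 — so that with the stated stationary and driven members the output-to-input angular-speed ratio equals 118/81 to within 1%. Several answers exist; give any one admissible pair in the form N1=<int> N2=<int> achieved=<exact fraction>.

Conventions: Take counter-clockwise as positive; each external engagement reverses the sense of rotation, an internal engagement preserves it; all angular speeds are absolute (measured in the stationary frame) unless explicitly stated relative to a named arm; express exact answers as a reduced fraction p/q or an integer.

planetary set to be sized for 118/81 (Willis relation)
Willis with ω_sun = 0: ω_ring/ω_arm = (N1+N3)/N3; set equal to 118/81  ⇒  N3/N1 = 1/(118/81 − 1) = 81/37
N3 = N1 + 2·N2  ⇒  N2/N1 = (N3/N1 − 1)/2 = (81/37 − 1)/2 = 22/37
smallest multiple with N1 ≥ 12 and N2 ≥ 10: k = 1  ⇒  N1 = 1·37 = 37, N2 = 1·22 = 22 (N1 ≤ 40, N2 ≤ 30, N2 ≠ N1 ✓), N3 = 37 + 2·22 = 81
check: (N1+N3)/N3 with N1 = 37, N3 = 81 gives 118/81; |achieved − target| = 0 ≤ 59/4050 ✓

N1=37 N2=22 achieved=118/81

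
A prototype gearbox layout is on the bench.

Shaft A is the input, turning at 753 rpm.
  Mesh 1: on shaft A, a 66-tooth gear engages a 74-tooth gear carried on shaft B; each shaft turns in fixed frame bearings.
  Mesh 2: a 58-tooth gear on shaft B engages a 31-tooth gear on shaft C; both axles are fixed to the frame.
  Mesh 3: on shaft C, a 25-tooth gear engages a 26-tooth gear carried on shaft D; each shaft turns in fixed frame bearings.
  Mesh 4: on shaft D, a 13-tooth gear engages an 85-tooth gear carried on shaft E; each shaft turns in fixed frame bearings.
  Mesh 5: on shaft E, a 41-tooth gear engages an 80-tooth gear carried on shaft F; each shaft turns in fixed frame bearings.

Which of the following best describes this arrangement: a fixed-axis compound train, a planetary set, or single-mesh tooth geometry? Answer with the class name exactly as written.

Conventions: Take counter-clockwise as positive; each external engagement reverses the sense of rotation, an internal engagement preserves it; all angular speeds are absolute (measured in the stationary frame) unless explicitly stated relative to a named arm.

class = fixed-axis compound train [5 meshes; 5 ratios multiply, 5 sense flips]
classification: fixed-axis compound train

fixed-axis compound train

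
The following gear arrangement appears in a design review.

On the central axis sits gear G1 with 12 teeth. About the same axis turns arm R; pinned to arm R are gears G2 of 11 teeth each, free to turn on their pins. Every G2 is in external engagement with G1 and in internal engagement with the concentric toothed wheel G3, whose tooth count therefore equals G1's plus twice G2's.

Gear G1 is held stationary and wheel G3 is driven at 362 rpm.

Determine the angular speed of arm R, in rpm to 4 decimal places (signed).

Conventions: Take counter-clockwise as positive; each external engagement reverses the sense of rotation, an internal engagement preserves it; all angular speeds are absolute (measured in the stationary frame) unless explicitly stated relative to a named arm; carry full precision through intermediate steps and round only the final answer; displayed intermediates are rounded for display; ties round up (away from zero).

recognized (axles ride arm R): planetary set, 12/11/34 teeth
normalise by the input: solve with ω_ring = 1, then scale by 362 rpm
ring teeth: 12 + 2·11 = 34
12(ω_sun−ω_arm) = −34(ω_ring−ω_arm),  ω_sun = 0, ω_ring = 1
12(0−ω_arm) = −34(1−ω_arm)  ⇒  46·ω_arm = 34  ⇒  ω_arm = 17/23
scale: ω_arm = 17/23 × 362 rpm = +267.5652 rpm

+267.5652 rpm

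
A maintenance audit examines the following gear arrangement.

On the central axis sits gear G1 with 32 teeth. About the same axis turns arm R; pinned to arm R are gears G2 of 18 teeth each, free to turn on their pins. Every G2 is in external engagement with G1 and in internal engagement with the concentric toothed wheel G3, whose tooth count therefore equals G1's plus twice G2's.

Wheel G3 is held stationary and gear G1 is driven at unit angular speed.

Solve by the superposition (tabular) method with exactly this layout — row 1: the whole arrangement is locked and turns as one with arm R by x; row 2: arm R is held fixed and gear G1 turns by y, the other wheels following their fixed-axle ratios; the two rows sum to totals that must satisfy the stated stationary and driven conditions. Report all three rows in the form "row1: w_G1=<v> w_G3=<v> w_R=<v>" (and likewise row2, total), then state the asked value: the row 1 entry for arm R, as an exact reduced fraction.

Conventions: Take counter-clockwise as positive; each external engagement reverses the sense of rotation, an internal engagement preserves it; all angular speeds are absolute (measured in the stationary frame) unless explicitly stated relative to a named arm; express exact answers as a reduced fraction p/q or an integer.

row1: w_G1=8/25 w_G3=8/25 w_R=8/25
row2: w_G1=17/25 w_G3=-8/25 w_R=0
total: w_G1=1 w_G3=0 w_R=8/25
asked value: 8/25

topology: planetary set — G1 32T / G2 18T / G3 68T, arm = carrier (Willis)
row 1 (train locked, turned with arm): all members turn x
row 2 (arm held, sun turns y): ω_ring = −(32/68)·y, ω_arm = 0
boundary: total ω_ring = x − (32/68)·y = 0 and total ω_sun = x + y = 1  ⇒  y = 17/25, x = 8/25
row 2 ring = −(32/68)·17/25 = -8/25
totals (row 1 + row 2): sun 8/25 + 17/25 = 1, ring 8/25 + (-8/25) = 0, arm 8/25 + 0 = 8/25
asked cell (row1, arm) = 8/25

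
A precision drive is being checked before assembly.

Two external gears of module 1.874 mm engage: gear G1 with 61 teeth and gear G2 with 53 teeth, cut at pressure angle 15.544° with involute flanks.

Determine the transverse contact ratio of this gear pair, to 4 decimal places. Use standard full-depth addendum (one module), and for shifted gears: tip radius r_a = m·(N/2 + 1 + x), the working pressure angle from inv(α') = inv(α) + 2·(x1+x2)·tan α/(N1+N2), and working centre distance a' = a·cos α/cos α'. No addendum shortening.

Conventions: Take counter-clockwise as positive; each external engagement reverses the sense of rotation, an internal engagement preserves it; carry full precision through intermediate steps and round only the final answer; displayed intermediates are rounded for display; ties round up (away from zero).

2.0793

single-mesh involute tooth geometry (61T engaging 53T at module 1.874)
base radii: r_b1 = 55.066480, r_b2 = 47.844646
tip radii: r_a1 = 59.031000, r_a2 = 51.535000
no profile shift: α' = α, a' = a
action lengths: √(r_a1²−r_b1²) = 21.268328, √(r_a2²−r_b2²) = 19.150615
base pitch p_b = π·m·cos α = 5.672015
CR = (21.268328 + 19.150615 − 106.818000·sin 15.54400°)/5.672015 = 2.079338
contact ratio ≈ 2.0793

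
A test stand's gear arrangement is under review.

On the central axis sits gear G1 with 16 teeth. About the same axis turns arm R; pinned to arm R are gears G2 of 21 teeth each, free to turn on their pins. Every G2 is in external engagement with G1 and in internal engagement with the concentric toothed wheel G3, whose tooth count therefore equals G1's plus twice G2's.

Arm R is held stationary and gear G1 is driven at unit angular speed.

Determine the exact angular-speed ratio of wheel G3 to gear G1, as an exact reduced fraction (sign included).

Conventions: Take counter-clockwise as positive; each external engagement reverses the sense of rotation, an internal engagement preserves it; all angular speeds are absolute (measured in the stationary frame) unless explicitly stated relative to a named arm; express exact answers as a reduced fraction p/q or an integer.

-8/29

recognized (axles ride arm R): planetary set, 16/21/58 teeth
ring teeth: 16 + 2·21 = 58
16(ω_sun−ω_arm) = −58(ω_ring−ω_arm),  ω_arm = 0, ω_sun = 1
ω_ring = 0 − (16/58)(1−0) = -8/29
ω_out/ω_in = -8/29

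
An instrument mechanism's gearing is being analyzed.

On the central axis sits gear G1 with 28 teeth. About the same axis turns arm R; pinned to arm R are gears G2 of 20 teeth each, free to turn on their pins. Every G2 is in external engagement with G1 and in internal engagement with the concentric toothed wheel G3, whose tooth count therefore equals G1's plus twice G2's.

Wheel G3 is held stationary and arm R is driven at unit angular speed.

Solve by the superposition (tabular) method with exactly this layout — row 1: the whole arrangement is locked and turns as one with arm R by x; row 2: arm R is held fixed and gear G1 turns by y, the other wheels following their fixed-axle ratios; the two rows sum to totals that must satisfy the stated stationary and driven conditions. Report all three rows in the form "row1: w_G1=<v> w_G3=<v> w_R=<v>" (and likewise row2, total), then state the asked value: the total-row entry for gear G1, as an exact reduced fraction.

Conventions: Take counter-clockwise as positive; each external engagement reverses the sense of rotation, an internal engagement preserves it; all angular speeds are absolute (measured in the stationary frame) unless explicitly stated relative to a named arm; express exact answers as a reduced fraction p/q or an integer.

recognized (axles ride arm R): planetary set, 28/20/68 teeth
row 1 (train locked, turned with arm): all members turn x
row 2 (arm held, sun turns y): ω_ring = −(28/68)·y, ω_arm = 0
boundary: total ω_ring = x − (28/68)·y = 0 and total ω_arm = x = 1  ⇒  y = 17/7, x = 1
row 2 ring = −(28/68)·17/7 = -1
totals (row 1 + row 2): sun 1 + 17/7 = 24/7, ring 1 + (-1) = 0, arm 1 + 0 = 1
asked cell (total, sun) = 24/7

row1: w_G1=1 w_G3=1 w_R=1
row2: w_G1=17/7 w_G3=-1 w_R=0
total: w_G1=24/7 w_G3=0 w_R=1
asked value: 24/7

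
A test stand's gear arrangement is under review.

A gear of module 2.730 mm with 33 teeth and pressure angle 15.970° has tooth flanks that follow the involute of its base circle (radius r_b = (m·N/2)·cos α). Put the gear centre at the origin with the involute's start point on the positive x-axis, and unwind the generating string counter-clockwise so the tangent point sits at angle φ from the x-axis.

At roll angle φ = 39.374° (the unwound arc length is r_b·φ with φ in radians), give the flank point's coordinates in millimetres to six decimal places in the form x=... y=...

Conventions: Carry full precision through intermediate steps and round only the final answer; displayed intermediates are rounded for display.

x=52.356340 y=4.467277

recognized (one wheel, involute flank): single-mesh tooth geometry, m = 2.730, N = 33
pitch radius r_p = m·N/2 = 2.730·33/2 = 45.045000
base radius r_b = r_p·cos α = 45.045000·cos 15.970° = 43.306528
roll angle φ = 39.374° = 0.68720594 rad
x = r_b·(cos φ + φ·sin φ) = 52.356340
y = r_b·(sin φ − φ·cos φ) = 4.467277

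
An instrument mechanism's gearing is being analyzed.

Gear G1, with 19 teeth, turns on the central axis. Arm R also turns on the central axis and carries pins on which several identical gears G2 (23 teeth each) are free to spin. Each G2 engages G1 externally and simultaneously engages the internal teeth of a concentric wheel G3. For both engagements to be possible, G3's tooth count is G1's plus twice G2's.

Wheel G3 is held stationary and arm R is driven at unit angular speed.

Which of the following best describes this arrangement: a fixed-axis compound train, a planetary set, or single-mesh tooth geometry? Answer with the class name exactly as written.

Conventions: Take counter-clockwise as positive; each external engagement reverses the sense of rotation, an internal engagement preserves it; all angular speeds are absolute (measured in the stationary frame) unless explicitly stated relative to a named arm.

planetary set

planetary set (19T centre, 23T on arm, 65T internal) — Willis relation
classification: planetary set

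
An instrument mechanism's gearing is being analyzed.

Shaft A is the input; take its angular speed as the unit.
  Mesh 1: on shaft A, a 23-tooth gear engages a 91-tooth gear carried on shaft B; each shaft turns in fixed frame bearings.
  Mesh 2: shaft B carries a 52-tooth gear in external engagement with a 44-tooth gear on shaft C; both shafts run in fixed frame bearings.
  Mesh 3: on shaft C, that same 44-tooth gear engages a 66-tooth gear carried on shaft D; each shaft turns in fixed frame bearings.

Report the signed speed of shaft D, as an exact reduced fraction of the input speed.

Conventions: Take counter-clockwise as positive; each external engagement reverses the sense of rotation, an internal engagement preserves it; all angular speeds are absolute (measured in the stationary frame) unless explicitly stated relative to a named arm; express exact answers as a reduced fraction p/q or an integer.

-46/231

3-mesh fixed-axis compound train (all bearings frame-fixed)
mesh 1 [23T→91T]: |ω|/ω_in = 1×23/91 = 23/91, sense flips to −
mesh 2 [52T→44T]: |ω|/ω_in = (23/91)×52/44 = 23/77, sense flips to +
mesh 3 [44T→66T]: |ω|/ω_in = (23/77)×44/66 = 46/231, sense flips to −
signed output speed (× input speed) = -46/231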